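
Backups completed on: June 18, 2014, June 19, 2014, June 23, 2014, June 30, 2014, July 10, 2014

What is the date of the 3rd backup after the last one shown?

The spacing grows by 3 each time: 1, 4, 7, 10 days.
Next gap: 13 days. July 10, 2014 + 13 days = July 23, 2014.
Next gap: 16 days. July 23, 2014 + 16 days = August 8, 2014.
Next gap: 19 days. August 8, 2014 + 19 days = August 27, 2014.

August 27, 2014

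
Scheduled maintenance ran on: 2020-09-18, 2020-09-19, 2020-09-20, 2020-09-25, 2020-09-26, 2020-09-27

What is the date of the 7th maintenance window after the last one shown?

2020-10-16

The gap pattern 1, 1, 5, 1, 1 repeats every 3 events.
These are the Fridays, Saturdays and Sundays of each week.
Next Friday: 2020-10-02.
The following Saturday is 2020-10-03.
The following Sunday is 2020-10-04.
The following Friday is 2020-10-09.
Next Saturday: 2020-10-10.
Next Sunday: 2020-10-11.
The following Friday is 2020-10-16.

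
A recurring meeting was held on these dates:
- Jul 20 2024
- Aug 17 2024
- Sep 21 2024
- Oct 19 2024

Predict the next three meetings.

These are Saturdays at 28- or 35-day spacing (28, 35, 28).
The pattern: 3rd Saturday of the month.
November 2024 — 3rd Saturday is Nov 16 2024.
3rd Saturday of December 2024: Dec 21 2024.
3rd Saturday of January 2025: Jan 18 2025.

Nov 16 2024, Dec 21 2024, Jan 18 2025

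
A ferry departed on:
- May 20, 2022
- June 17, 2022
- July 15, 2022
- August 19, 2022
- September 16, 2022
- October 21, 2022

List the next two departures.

November 18, 2022; December 16, 2022

Gaps: 28, 28, 35, 28, 35 days — a mix of 28 and 35. Every date is a Friday.
Each is the 3rd Friday of its month.
3rd Friday of November 2022: November 18, 2022.
December 2022 — 3rd Friday is December 16, 2022.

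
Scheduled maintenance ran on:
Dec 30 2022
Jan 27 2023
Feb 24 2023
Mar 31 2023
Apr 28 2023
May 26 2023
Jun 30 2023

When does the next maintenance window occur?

These are Fridays with 28, 28, 35, 28, 28, 35-day gaps.
Each is the final Friday of its month — Dec 30 2022 is past the 28th, so '4th Friday' doesn't fit.
July 2023 ends with Friday Jul 28 2023.

Jul 28 2023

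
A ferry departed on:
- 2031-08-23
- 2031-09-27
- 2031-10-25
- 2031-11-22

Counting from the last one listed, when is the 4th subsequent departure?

Gaps: 35, 28, 28 days — a mix of 28 and 35. Every date is a Saturday.
Each is the 4th Saturday of its month.
4th Saturday of December 2031: 2031-12-27.
4th Saturday of January 2032: 2032-01-24.
4th Saturday of February 2032: 2032-02-28.
4th Saturday of March 2032: 2032-03-27.

2032-03-27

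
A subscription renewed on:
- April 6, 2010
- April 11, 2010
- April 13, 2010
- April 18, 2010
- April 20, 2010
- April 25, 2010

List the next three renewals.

Every event lands on a Tuesday or Sunday (gaps cycle 5, 2, 5, 2, 5).
So the schedule is: every Tuesday and Sunday.
Next Tuesday: April 27, 2010.
The following Sunday is May 2, 2010.
Next Tuesday: May 4, 2010.

April 27, 2010; May 2, 2010; May 4, 2010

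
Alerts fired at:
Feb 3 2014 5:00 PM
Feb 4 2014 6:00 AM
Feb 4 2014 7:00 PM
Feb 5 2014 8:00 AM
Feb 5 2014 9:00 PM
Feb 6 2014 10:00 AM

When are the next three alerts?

The interval is a steady 13 hours (13, 13, 13, 13, 13).
Feb 6 2014 10:00 AM + 13 h = Feb 6 2014 11:00 PM.
Feb 6 2014 11:00 PM + 13 h = Feb 7 2014 12:00 PM.
Feb 7 2014 12:00 PM + 13 h = Feb 8 2014 1:00 AM.

Feb 6 2014 11:00 PM, Feb 7 2014 12:00 PM, Feb 8 2014 1:00 AM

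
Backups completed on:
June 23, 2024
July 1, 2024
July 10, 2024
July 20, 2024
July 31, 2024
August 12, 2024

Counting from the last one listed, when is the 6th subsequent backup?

Gaps: 8, 9, 10, 11, 12 days — each gap is 1 larger than the previous one.
Next gap: 13 days. August 12, 2024 + 13 days = August 25, 2024.
Next gap: 14 days. August 25, 2024 + 14 days = September 8, 2024.
Next gap: 15 days. September 8, 2024 + 15 days = September 23, 2024.
Next gap: 16 days. September 23, 2024 + 16 days = October 9, 2024.
Next gap: 17 days. October 9, 2024 + 17 days = October 26, 2024.
Next gap: 18 days. October 26, 2024 + 18 days = November 13, 2024.

November 13, 2024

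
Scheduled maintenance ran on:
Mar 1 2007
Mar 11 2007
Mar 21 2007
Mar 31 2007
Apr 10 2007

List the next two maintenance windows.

Gaps between consecutive events: 10, 10, 10, 10 days — a constant 10-day interval.
Apr 10 2007 + 10 days = Apr 20 2007.
Apr 20 2007 + 10 days = Apr 30 2007.

Apr 20 2007, Apr 30 2007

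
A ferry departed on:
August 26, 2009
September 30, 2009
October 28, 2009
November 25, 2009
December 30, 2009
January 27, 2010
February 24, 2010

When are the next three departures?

March 31, 2010; April 28, 2010; May 26, 2010

These are Wednesdays with 35, 28, 28, 35, 28, 28-day gaps.
Each is the final Wednesday of its month — September 30, 2009 is past the 28th, so '4th Wednesday' doesn't fit.
March 2010 ends with Wednesday March 31, 2010.
Last Wednesday of April 2010: April 28, 2010.
Last Wednesday of May 2010: May 26, 2010.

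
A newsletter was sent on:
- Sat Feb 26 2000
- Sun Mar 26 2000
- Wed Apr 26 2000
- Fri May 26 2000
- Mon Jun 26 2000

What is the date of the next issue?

Wed Jul 26 2000

Each date is the 26th; the gaps (29, 31, 30, 31) track the month lengths.
The rule is the 26th of each month.
July 2000: Wed Jul 26 2000.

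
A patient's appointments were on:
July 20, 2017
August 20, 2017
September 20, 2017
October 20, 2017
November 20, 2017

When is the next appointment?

Each date is the 20th; the gaps (31, 31, 30, 31) track the month lengths.
The rule is the 20th of each month.
December 2017: December 20, 2017.

December 20, 2017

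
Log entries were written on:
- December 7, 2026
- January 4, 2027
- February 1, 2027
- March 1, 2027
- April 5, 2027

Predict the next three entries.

May 3, 2027; June 7, 2027; July 5, 2027

These are Mondays at 28- or 35-day spacing (28, 28, 28, 35).
The pattern: 1st Monday of the month.
1st Monday of May 2027: May 3, 2027.
June 2027 — 1st Monday is June 7, 2027.
July 2027 — 1st Monday is July 5, 2027.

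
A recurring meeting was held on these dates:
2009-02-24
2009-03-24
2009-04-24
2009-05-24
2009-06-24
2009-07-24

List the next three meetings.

Each date is the 24th; the gaps (28, 31, 30, 31, 30) track the month lengths.
The rule is the 24th of each month.
Next: August 2009 → 2009-08-24.
September 2009: 2009-09-24.
Next: October 2009 → 2009-10-24.

2009-08-24, 2009-09-24, 2009-10-24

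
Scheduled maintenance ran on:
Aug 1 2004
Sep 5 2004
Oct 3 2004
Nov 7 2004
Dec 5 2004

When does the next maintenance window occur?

Jan 2 2005

Gaps: 35, 28, 35, 28 days — a mix of 28 and 35. Every date is a Sunday.
Each is the 1st Sunday of its month.
January 2005 — 1st Sunday is Jan 2 2005.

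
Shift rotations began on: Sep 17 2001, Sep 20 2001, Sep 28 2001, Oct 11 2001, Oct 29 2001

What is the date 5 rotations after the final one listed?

Apr 12 2002

The spacing grows by 5 each time: 3, 8, 13, 18 days.
Next gap: 23 days. Oct 29 2001 + 23 days = Nov 21 2001.
Next gap: 28 days. Nov 21 2001 + 28 days = Dec 19 2001.
Next gap: 33 days. Dec 19 2001 + 33 days = Jan 21 2002.
Next gap: 38 days. Jan 21 2002 + 38 days = Feb 28 2002.
Next gap: 43 days. Feb 28 2002 + 43 days = Apr 12 2002.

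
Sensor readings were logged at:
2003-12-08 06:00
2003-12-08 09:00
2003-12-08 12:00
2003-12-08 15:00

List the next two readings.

Gaps: 3, 3, 3 hours — each event is 3 hours after the previous one.
2003-12-08 15:00 + 3 h = 2003-12-08 18:00.
2003-12-08 18:00 + 3 h = 2003-12-08 21:00.

2003-12-08 18:00, 2003-12-08 21:00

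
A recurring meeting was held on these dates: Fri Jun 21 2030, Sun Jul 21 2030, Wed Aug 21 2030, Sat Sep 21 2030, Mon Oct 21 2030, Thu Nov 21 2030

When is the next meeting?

The day-of-month is always 21 (30, 31, 31, 30, 31 days between events).
So this recurs on the 21st of each month.
December 2030: Sat Dec 21 2030.

Sat Dec 21 2030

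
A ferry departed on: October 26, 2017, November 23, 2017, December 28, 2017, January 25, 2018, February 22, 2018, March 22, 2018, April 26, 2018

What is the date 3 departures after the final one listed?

July 26, 2018

Gaps: 28, 35, 28, 28, 28, 35 days — a mix of 28 and 35. Every date is a Thursday.
Each is the 4th Thursday of its month.
4th Thursday of May 2018: May 24, 2018.
4th Thursday of June 2018: June 28, 2018.
July 2018 — 4th Thursday is July 26, 2018.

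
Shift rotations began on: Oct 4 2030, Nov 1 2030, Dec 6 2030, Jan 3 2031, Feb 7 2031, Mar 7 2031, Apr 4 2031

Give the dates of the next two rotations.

Gaps: 28, 35, 28, 35, 28, 28 days — a mix of 28 and 35. Every date is a Friday.
Each is the 1st Friday of its month.
May 2031 — 1st Friday is May 2 2031.
1st Friday of June 2031: Jun 6 2031.

May 2 2031, Jun 6 2031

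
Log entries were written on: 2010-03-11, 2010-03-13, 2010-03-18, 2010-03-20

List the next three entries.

2010-03-25, 2010-03-27, 2010-04-01

The gap pattern 2, 5, 2 repeats every 2 events.
These are the Thursdays and Saturdays of each week.
The following Thursday is 2010-03-25.
Next Saturday: 2010-03-27.
Next Thursday: 2010-04-01.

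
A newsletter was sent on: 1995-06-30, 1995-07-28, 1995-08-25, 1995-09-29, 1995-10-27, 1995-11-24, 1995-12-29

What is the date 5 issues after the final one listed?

All Fridays; the gaps (28, 28, 35, 28, 28, 35) vary with month length.
This is the last Friday of each month.
Last Friday of January 1996: 1996-01-26.
Last Friday of February 1996: 1996-02-23.
Last Friday of March 1996: 1996-03-29.
Last Friday of April 1996: 1996-04-26.
Last Friday of May 1996: 1996-05-31.

1996-05-31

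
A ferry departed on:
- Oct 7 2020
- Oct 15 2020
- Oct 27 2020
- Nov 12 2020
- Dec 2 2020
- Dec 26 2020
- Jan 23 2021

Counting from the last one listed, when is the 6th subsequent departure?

Oct 2 2021

Intervals are 8, 12, 16, 20, 24, 28 days — an arithmetic progression with common difference 4.
Next gap: 32 days. Jan 23 2021 + 32 days = Feb 24 2021.
Next gap: 36 days. Feb 24 2021 + 36 days = Apr 1 2021.
Next gap: 40 days. Apr 1 2021 + 40 days = May 11 2021.
Next gap: 44 days. May 11 2021 + 44 days = Jun 24 2021.
Next gap: 48 days. Jun 24 2021 + 48 days = Aug 11 2021.
Next gap: 52 days. Aug 11 2021 + 52 days = Oct 2 2021.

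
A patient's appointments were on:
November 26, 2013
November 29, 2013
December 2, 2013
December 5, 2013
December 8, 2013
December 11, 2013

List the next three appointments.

December 14, 2013; December 17, 2013; December 20, 2013

The spacing is 3, 3, 3, 3, 3 days — always 3 days.
December 11, 2013 + 3 days = December 14, 2013.
December 14, 2013 + 3 days = December 17, 2013.
December 17, 2013 + 3 days = December 20, 2013.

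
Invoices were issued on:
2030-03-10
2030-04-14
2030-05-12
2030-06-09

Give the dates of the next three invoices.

These are Sundays at 28- or 35-day spacing (35, 28, 28).
The pattern: 2nd Sunday of the month.
July 2030 — 2nd Sunday is 2030-07-14.
August 2030 — 2nd Sunday is 2030-08-11.
2nd Sunday of September 2030: 2030-09-08.

2030-07-14, 2030-08-11, 2030-09-08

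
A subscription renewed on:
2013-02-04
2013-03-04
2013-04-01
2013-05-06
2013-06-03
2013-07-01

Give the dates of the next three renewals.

2013-08-05, 2013-09-02, 2013-10-07

All dates are Mondays, 28, 28, 35, 28, 28 days apart.
Specifically, the 1st Monday of each month.
1st Monday of August 2013: 2013-08-05.
September 2013 — 1st Monday is 2013-09-02.
October 2013 — 1st Monday is 2013-10-07.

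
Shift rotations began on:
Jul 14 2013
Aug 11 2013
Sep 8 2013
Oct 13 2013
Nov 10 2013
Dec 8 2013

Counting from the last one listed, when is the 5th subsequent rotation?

Gaps: 28, 28, 35, 28, 28 days — a mix of 28 and 35. Every date is a Sunday.
Each is the 2nd Sunday of its month.
2nd Sunday of January 2014: Jan 12 2014.
2nd Sunday of February 2014: Feb 9 2014.
2nd Sunday of March 2014: Mar 9 2014.
April 2014 — 2nd Sunday is Apr 13 2014.
May 2014 — 2nd Sunday is May 11 2014.

May 11 2014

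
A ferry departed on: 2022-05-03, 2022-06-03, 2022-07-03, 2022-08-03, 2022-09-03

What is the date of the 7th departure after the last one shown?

2023-04-03

The day-of-month is always 3 (31, 30, 31, 31 days between events).
So this recurs on the 3rd of each month.
October 2022: 2022-10-03.
November 2022: 2022-11-03.
Next: December 2022 → 2022-12-03.
Next: January 2023 → 2023-01-03.
February 2023: 2023-02-03.
Next: March 2023 → 2023-03-03.
Next: April 2023 → 2023-04-03.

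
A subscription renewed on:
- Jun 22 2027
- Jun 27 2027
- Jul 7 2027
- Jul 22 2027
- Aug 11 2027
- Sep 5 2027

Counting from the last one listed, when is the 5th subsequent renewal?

Intervals are 5, 10, 15, 20, 25 days — an arithmetic progression with common difference 5.
Next gap: 30 days. Sep 5 2027 + 30 days = Oct 5 2027.
Next gap: 35 days. Oct 5 2027 + 35 days = Nov 9 2027.
Next gap: 40 days. Nov 9 2027 + 40 days = Dec 19 2027.
Next gap: 45 days. Dec 19 2027 + 45 days = Feb 2 2028.
Next gap: 50 days. Feb 2 2028 + 50 days = Mar 23 2028.

Mar 23 2028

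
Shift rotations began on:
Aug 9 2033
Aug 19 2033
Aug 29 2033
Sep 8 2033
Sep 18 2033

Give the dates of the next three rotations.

The spacing is 10, 10, 10, 10 days — always 10 days.
Sep 18 2033 + 10 days = Sep 28 2033.
Sep 28 2033 + 10 days = Oct 8 2033.
Oct 8 2033 + 10 days = Oct 18 2033.

Sep 28 2033, Oct 8 2033, Oct 18 2033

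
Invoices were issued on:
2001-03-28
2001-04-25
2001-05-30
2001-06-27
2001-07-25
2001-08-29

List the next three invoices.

Every date is a Wednesday; gaps 28, 35, 28, 28, 35 days.
Each is the last Wednesday of its month (at least one falls on the 29th or later, ruling out '4th Wednesday').
September 2001 ends with Wednesday 2001-09-26.
October 2001 ends with Wednesday 2001-10-31.
Last Wednesday of November 2001: 2001-11-28.

2001-09-26, 2001-10-31, 2001-11-28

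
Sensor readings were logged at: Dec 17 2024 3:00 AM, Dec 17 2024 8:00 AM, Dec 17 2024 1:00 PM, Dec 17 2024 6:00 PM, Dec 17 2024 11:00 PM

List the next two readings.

Gaps: 5, 5, 5, 5 hours — each event is 5 hours after the previous one.
Dec 17 2024 11:00 PM + 5 h = Dec 18 2024 4:00 AM.
Dec 18 2024 4:00 AM + 5 h = Dec 18 2024 9:00 AM.

Dec 18 2024 4:00 AM, Dec 18 2024 9:00 AM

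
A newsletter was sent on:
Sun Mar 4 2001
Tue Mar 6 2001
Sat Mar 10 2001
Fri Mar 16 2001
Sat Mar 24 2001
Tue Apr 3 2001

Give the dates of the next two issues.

Intervals are 2, 4, 6, 8, 10 days — an arithmetic progression with common difference 2.
Next gap: 12 days. Tue Apr 3 2001 + 12 days = Sun Apr 15 2001.
Next gap: 14 days. Sun Apr 15 2001 + 14 days = Sun Apr 29 2001.

Sun Apr 15 2001, Sun Apr 29 2001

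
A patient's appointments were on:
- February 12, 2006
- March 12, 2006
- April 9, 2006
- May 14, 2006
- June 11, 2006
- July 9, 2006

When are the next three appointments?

Gaps: 28, 28, 35, 28, 28 days — a mix of 28 and 35. Every date is a Sunday.
Each is the 2nd Sunday of its month.
2nd Sunday of August 2006: August 13, 2006.
2nd Sunday of September 2006: September 10, 2006.
October 2006 — 2nd Sunday is October 8, 2006.

August 13, 2006; September 10, 2006; October 8, 2006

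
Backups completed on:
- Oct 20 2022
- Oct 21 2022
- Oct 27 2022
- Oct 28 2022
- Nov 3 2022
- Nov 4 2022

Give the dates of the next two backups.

Gaps: 1, 6, 1, 6, 1 days — not constant, but cyclic with period 2.
The events fall on every Thursday and Friday.
The following Thursday is Nov 10 2022.
Next Friday: Nov 11 2022.

Nov 10 2022, Nov 11 2022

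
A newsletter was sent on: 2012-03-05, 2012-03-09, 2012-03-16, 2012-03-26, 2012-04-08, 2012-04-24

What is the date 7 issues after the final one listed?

Intervals are 4, 7, 10, 13, 16 days — an arithmetic progression with common difference 3.
Next gap: 19 days. 2012-04-24 + 19 days = 2012-05-13.
Next gap: 22 days. 2012-05-13 + 22 days = 2012-06-04.
Next gap: 25 days. 2012-06-04 + 25 days = 2012-06-29.
Next gap: 28 days. 2012-06-29 + 28 days = 2012-07-27.
Next gap: 31 days. 2012-07-27 + 31 days = 2012-08-27.
Next gap: 34 days. 2012-08-27 + 34 days = 2012-09-30.
Next gap: 37 days. 2012-09-30 + 37 days = 2012-11-06.

2012-11-06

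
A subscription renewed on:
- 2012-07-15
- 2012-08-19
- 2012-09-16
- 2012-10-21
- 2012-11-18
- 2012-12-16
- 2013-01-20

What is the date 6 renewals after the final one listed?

2013-07-21

Gaps: 35, 28, 35, 28, 28, 35 days — a mix of 28 and 35. Every date is a Sunday.
Each is the 3rd Sunday of its month.
3rd Sunday of February 2013: 2013-02-17.
3rd Sunday of March 2013: 2013-03-17.
3rd Sunday of April 2013: 2013-04-21.
May 2013 — 3rd Sunday is 2013-05-19.
3rd Sunday of June 2013: 2013-06-16.
3rd Sunday of July 2013: 2013-07-21.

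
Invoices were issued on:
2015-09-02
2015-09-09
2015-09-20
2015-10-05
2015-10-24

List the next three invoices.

Intervals are 7, 11, 15, 19 days — an arithmetic progression with common difference 4.
Next gap: 23 days. 2015-10-24 + 23 days = 2015-11-16.
Next gap: 27 days. 2015-11-16 + 27 days = 2015-12-13.
Next gap: 31 days. 2015-12-13 + 31 days = 2016-01-13.

2015-11-16, 2015-12-13, 2016-01-13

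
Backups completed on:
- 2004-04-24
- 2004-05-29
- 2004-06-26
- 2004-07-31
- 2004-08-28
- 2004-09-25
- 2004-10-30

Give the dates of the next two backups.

2004-11-27, 2004-12-25

These are Saturdays with 35, 28, 35, 28, 28, 35-day gaps.
Each is the final Saturday of its month — 2004-05-29 is past the 28th, so '4th Saturday' doesn't fit.
November 2004 ends with Saturday 2004-11-27.
December 2004 ends with Saturday 2004-12-25.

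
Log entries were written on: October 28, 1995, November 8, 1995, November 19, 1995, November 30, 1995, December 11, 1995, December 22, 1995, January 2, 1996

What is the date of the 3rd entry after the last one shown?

Every event comes 11 days after the last (11, 11, 11, 11, 11, 11).
January 2, 1996 + 11 days = January 13, 1996.
January 13, 1996 + 11 days = January 24, 1996.
January 24, 1996 + 11 days = February 4, 1996.

February 4, 1996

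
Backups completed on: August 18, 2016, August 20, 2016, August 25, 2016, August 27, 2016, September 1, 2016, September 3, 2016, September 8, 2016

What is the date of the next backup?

Gaps: 2, 5, 2, 5, 2, 5 days — not constant, but cyclic with period 2.
The events fall on every Thursday and Saturday.
The following Saturday is September 10, 2016.

September 10, 2016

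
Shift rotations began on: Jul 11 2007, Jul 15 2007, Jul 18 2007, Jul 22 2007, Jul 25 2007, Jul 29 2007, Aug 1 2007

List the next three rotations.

Aug 5 2007, Aug 8 2007, Aug 12 2007

The gap pattern 4, 3, 4, 3, 4, 3 repeats every 2 events.
These are the Wednesdays and Sundays of each week.
The following Sunday is Aug 5 2007.
Next Wednesday: Aug 8 2007.
The following Sunday is Aug 12 2007.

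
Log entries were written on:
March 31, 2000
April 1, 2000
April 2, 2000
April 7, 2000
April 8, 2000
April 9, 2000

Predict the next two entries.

April 14, 2000; April 15, 2000

Every event lands on a Friday or Saturday or Sunday (gaps cycle 1, 1, 5, 1, 1).
So the schedule is: every Friday, Saturday and Sunday.
Next Friday: April 14, 2000.
Next Saturday: April 15, 2000.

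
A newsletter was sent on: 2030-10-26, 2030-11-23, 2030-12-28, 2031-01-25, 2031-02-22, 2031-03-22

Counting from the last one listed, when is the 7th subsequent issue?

All dates are Saturdays, 28, 35, 28, 28, 28 days apart.
Specifically, the 4th Saturday of each month.
4th Saturday of April 2031: 2031-04-26.
4th Saturday of May 2031: 2031-05-24.
4th Saturday of June 2031: 2031-06-28.
July 2031 — 4th Saturday is 2031-07-26.
4th Saturday of August 2031: 2031-08-23.
September 2031 — 4th Saturday is 2031-09-27.
4th Saturday of October 2031: 2031-10-25.

2031-10-25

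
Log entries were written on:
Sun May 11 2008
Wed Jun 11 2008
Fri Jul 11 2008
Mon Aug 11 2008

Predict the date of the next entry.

The day-of-month is always 11 (31, 30, 31 days between events).
So this recurs on the 11th of each month.
September 2008: Thu Sep 11 2008.

Thu Sep 11 2008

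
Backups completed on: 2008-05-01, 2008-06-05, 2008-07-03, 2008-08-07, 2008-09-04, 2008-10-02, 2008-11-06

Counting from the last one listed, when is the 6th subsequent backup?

Gaps: 35, 28, 35, 28, 28, 35 days — a mix of 28 and 35. Every date is a Thursday.
Each is the 1st Thursday of its month.
December 2008 — 1st Thursday is 2008-12-04.
1st Thursday of January 2009: 2009-01-01.
February 2009 — 1st Thursday is 2009-02-05.
1st Thursday of March 2009: 2009-03-05.
1st Thursday of April 2009: 2009-04-02.
1st Thursday of May 2009: 2009-05-07.

2009-05-07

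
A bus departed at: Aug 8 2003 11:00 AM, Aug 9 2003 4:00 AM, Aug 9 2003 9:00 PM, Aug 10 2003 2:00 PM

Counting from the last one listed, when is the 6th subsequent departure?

Spacing: 17, 17, 17 h — constant 17 h.
Aug 10 2003 2:00 PM + 17 h = Aug 11 2003 7:00 AM.
Aug 11 2003 7:00 AM + 17 h = Aug 12 2003 12:00 AM.
Aug 12 2003 12:00 AM + 17 h = Aug 12 2003 5:00 PM.
Aug 12 2003 5:00 PM + 17 h = Aug 13 2003 10:00 AM.
Aug 13 2003 10:00 AM + 17 h = Aug 14 2003 3:00 AM.
Aug 14 2003 3:00 AM + 17 h = Aug 14 2003 8:00 PM.

Aug 14 2003 8:00 PM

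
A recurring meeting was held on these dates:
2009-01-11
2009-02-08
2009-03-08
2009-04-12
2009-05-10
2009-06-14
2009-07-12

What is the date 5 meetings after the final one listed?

2009-12-13

These are Sundays at 28- or 35-day spacing (28, 28, 35, 28, 35, 28).
The pattern: 2nd Sunday of the month.
August 2009 — 2nd Sunday is 2009-08-09.
2nd Sunday of September 2009: 2009-09-13.
October 2009 — 2nd Sunday is 2009-10-11.
November 2009 — 2nd Sunday is 2009-11-08.
December 2009 — 2nd Sunday is 2009-12-13.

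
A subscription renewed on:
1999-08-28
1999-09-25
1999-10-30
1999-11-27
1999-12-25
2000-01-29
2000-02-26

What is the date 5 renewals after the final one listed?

Every date is a Saturday; gaps 28, 35, 28, 28, 35, 28 days.
Each is the last Saturday of its month (at least one falls on the 29th or later, ruling out '4th Saturday').
Last Saturday of March 2000: 2000-03-25.
Last Saturday of April 2000: 2000-04-29.
Last Saturday of May 2000: 2000-05-27.
Last Saturday of June 2000: 2000-06-24.
July 2000 ends with Saturday 2000-07-29.

2000-07-29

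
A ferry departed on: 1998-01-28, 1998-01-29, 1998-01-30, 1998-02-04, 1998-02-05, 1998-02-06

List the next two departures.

Every event lands on a Wednesday or Thursday or Friday (gaps cycle 1, 1, 5, 1, 1).
So the schedule is: every Wednesday, Thursday and Friday.
Next Wednesday: 1998-02-11.
Next Thursday: 1998-02-12.

1998-02-11, 1998-02-12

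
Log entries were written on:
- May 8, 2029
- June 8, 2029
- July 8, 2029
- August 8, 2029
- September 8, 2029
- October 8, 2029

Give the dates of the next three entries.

November 8, 2029; December 8, 2029; January 8, 2030

Gaps: 31, 30, 31, 31, 30 days — not constant. Every event is on the 8th of the month.
Pattern: the 8th of each month.
November 2029: November 8, 2029.
December 2029: December 8, 2029.
January 2030: January 8, 2030.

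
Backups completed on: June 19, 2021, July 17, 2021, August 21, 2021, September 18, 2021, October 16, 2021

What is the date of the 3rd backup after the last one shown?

January 15, 2022

These are Saturdays at 28- or 35-day spacing (28, 35, 28, 28).
The pattern: 3rd Saturday of the month.
November 2021 — 3rd Saturday is November 20, 2021.
3rd Saturday of December 2021: December 18, 2021.
3rd Saturday of January 2022: January 15, 2022.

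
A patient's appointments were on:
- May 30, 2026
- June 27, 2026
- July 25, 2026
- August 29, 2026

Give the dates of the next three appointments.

These are Saturdays with 28, 28, 35-day gaps.
Each is the final Saturday of its month — May 30, 2026 is past the 28th, so '4th Saturday' doesn't fit.
September 2026 ends with Saturday September 26, 2026.
October 2026 ends with Saturday October 31, 2026.
November 2026 ends with Saturday November 28, 2026.

September 26, 2026; October 31, 2026; November 28, 2026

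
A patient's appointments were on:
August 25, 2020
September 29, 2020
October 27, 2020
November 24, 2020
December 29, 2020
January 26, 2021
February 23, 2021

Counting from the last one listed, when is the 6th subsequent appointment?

August 31, 2021

Every date is a Tuesday; gaps 35, 28, 28, 35, 28, 28 days.
Each is the last Tuesday of its month (at least one falls on the 29th or later, ruling out '4th Tuesday').
Last Tuesday of March 2021: March 30, 2021.
Last Tuesday of April 2021: April 27, 2021.
Last Tuesday of May 2021: May 25, 2021.
Last Tuesday of June 2021: June 29, 2021.
Last Tuesday of July 2021: July 27, 2021.
August 2021 ends with Tuesday August 31, 2021.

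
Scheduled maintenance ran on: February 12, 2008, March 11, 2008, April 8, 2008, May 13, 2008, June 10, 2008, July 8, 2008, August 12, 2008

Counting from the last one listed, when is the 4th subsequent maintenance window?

December 9, 2008

These are Tuesdays at 28- or 35-day spacing (28, 28, 35, 28, 28, 35).
The pattern: 2nd Tuesday of the month.
2nd Tuesday of September 2008: September 9, 2008.
2nd Tuesday of October 2008: October 14, 2008.
2nd Tuesday of November 2008: November 11, 2008.
December 2008 — 2nd Tuesday is December 9, 2008.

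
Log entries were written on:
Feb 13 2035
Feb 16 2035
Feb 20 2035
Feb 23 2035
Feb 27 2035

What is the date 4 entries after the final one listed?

Mar 13 2035

Gaps: 3, 4, 3, 4 days — not constant, but cyclic with period 2.
The events fall on every Tuesday and Friday.
Next Friday: Mar 2 2035.
Next Tuesday: Mar 6 2035.
Next Friday: Mar 9 2035.
The following Tuesday is Mar 13 2035.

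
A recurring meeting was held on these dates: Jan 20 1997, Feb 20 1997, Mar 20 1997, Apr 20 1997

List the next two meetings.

May 20 1997, Jun 20 1997

Each date is the 20th; the gaps (31, 28, 31) track the month lengths.
The rule is the 20th of each month.
May 1997: May 20 1997.
June 1997: Jun 20 1997.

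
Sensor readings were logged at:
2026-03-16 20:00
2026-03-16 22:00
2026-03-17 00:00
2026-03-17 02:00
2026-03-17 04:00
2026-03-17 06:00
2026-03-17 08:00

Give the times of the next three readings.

2026-03-17 10:00, 2026-03-17 12:00, 2026-03-17 14:00

Spacing: 2, 2, 2, 2, 2, 2 h — constant 2 h.
2026-03-17 08:00 + 2 h = 2026-03-17 10:00.
2026-03-17 10:00 + 2 h = 2026-03-17 12:00.
2026-03-17 12:00 + 2 h = 2026-03-17 14:00.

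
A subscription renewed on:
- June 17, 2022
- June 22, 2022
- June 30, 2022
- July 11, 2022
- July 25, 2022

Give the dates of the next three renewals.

Gaps: 5, 8, 11, 14 days — each gap is 3 larger than the previous one.
Next gap: 17 days. July 25, 2022 + 17 days = August 11, 2022.
Next gap: 20 days. August 11, 2022 + 20 days = August 31, 2022.
Next gap: 23 days. August 31, 2022 + 23 days = September 23, 2022.

August 11, 2022; August 31, 2022; September 23, 2022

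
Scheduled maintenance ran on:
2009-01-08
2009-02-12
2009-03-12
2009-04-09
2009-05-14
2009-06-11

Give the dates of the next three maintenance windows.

These are Thursdays at 28- or 35-day spacing (35, 28, 28, 35, 28).
The pattern: 2nd Thursday of the month.
2nd Thursday of July 2009: 2009-07-09.
August 2009 — 2nd Thursday is 2009-08-13.
September 2009 — 2nd Thursday is 2009-09-10.

2009-07-09, 2009-08-13, 2009-09-10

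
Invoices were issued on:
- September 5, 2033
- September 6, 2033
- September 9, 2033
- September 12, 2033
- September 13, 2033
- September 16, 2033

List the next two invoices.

September 19, 2033; September 20, 2033

Every event lands on a Monday or Tuesday or Friday (gaps cycle 1, 3, 3, 1, 3).
So the schedule is: every Monday, Tuesday and Friday.
The following Monday is September 19, 2033.
Next Tuesday: September 20, 2033.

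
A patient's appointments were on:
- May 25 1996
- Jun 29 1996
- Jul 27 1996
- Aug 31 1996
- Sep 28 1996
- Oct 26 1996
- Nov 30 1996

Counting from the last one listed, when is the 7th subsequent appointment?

Jun 28 1997

All Saturdays; the gaps (35, 28, 35, 28, 28, 35) vary with month length.
This is the last Saturday of each month.
December 1996 ends with Saturday Dec 28 1996.
January 1997 ends with Saturday Jan 25 1997.
February 1997 ends with Saturday Feb 22 1997.
Last Saturday of March 1997: Mar 29 1997.
Last Saturday of April 1997: Apr 26 1997.
May 1997 ends with Saturday May 31 1997.
Last Saturday of June 1997: Jun 28 1997.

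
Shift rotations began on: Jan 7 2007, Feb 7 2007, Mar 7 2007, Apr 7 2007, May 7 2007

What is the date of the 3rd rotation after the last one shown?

Aug 7 2007

Gaps: 31, 28, 31, 30 days — not constant. Every event is on the 7th of the month.
Pattern: the 7th of each month.
June 2007: Jun 7 2007.
July 2007: Jul 7 2007.
Next: August 2007 → Aug 7 2007.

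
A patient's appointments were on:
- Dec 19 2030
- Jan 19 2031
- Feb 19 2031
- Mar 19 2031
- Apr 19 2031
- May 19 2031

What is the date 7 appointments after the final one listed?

The day-of-month is always 19 (31, 31, 28, 31, 30 days between events).
So this recurs on the 19th of each month.
June 2031: Jun 19 2031.
July 2031: Jul 19 2031.
August 2031: Aug 19 2031.
September 2031: Sep 19 2031.
October 2031: Oct 19 2031.
Next: November 2031 → Nov 19 2031.
Next: December 2031 → Dec 19 2031.

Dec 19 2031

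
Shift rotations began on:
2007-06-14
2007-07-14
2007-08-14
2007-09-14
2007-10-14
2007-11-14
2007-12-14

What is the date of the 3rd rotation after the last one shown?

2008-03-14

Each date is the 14th; the gaps (30, 31, 31, 30, 31, 30) track the month lengths.
The rule is the 14th of each month.
January 2008: 2008-01-14.
Next: February 2008 → 2008-02-14.
March 2008: 2008-03-14.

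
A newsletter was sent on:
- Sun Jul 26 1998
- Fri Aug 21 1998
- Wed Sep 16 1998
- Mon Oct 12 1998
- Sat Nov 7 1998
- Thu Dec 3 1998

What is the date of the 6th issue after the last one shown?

Sat May 8 1999

Gaps between consecutive events: 26, 26, 26, 26, 26 days — a constant 26-day interval.
Thu Dec 3 1998 + 26 days = Tue Dec 29 1998.
Tue Dec 29 1998 + 26 days = Sun Jan 24 1999.
Sun Jan 24 1999 + 26 days = Fri Feb 19 1999.
Fri Feb 19 1999 + 26 days = Wed Mar 17 1999.
Wed Mar 17 1999 + 26 days = Mon Apr 12 1999.
Mon Apr 12 1999 + 26 days = Sat May 8 1999.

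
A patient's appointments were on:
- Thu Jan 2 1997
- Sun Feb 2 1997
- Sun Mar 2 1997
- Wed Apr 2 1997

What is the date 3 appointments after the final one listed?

The day-of-month is always 2 (31, 28, 31 days between events).
So this recurs on the 2nd of each month.
Next: May 1997 → Fri May 2 1997.
June 1997: Mon Jun 2 1997.
July 1997: Wed Jul 2 1997.

Wed Jul 2 1997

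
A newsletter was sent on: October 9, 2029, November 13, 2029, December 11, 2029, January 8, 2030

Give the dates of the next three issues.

February 12, 2030; March 12, 2030; April 9, 2030

Gaps: 35, 28, 28 days — a mix of 28 and 35. Every date is a Tuesday.
Each is the 2nd Tuesday of its month.
2nd Tuesday of February 2030: February 12, 2030.
March 2030 — 2nd Tuesday is March 12, 2030.
2nd Tuesday of April 2030: April 9, 2030.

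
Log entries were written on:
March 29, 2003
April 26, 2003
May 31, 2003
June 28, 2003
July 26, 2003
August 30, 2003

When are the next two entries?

September 27, 2003; October 25, 2003

These are Saturdays with 28, 35, 28, 28, 35-day gaps.
Each is the final Saturday of its month — March 29, 2003 is past the 28th, so '4th Saturday' doesn't fit.
Last Saturday of September 2003: September 27, 2003.
October 2003 ends with Saturday October 25, 2003.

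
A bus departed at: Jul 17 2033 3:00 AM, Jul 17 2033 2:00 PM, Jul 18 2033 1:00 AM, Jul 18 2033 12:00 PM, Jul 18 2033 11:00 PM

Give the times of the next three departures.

Jul 19 2033 10:00 AM, Jul 19 2033 9:00 PM, Jul 20 2033 8:00 AM

The interval is a steady 11 hours (11, 11, 11, 11).
Jul 18 2033 11:00 PM + 11 h = Jul 19 2033 10:00 AM.
Jul 19 2033 10:00 AM + 11 h = Jul 19 2033 9:00 PM.
Jul 19 2033 9:00 PM + 11 h = Jul 20 2033 8:00 AM.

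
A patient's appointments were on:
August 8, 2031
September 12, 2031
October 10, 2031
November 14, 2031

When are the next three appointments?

These are Fridays at 28- or 35-day spacing (35, 28, 35).
The pattern: 2nd Friday of the month.
December 2031 — 2nd Friday is December 12, 2031.
January 2032 — 2nd Friday is January 9, 2032.
2nd Friday of February 2032: February 13, 2032.

December 12, 2031; January 9, 2032; February 13, 2032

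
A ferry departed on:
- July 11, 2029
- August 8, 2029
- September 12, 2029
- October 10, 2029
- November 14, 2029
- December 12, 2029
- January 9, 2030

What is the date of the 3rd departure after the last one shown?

April 10, 2030

Gaps: 28, 35, 28, 35, 28, 28 days — a mix of 28 and 35. Every date is a Wednesday.
Each is the 2nd Wednesday of its month.
February 2030 — 2nd Wednesday is February 13, 2030.
2nd Wednesday of March 2030: March 13, 2030.
2nd Wednesday of April 2030: April 10, 2030.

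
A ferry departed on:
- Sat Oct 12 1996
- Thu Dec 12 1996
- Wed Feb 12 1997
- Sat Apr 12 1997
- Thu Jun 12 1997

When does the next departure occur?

Tue Aug 12 1997

Each date is the 12th; the gaps (61, 62, 59, 61) track the month lengths.
The rule is the 12th of every 2 months.
August 1997: Tue Aug 12 1997.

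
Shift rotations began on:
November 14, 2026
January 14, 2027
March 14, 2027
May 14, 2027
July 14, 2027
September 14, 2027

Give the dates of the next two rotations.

The day-of-month is always 14 (61, 59, 61, 61, 62 days between events).
So this recurs on the 14th of every 2 months.
Next: November 2027 → November 14, 2027.
January 2028: January 14, 2028.

November 14, 2027; January 14, 2028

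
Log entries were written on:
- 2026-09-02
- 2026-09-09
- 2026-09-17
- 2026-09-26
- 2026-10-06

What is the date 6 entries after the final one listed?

2026-12-26

Gaps: 7, 8, 9, 10 days — each gap is 1 larger than the previous one.
Next gap: 11 days. 2026-10-06 + 11 days = 2026-10-17.
Next gap: 12 days. 2026-10-17 + 12 days = 2026-10-29.
Next gap: 13 days. 2026-10-29 + 13 days = 2026-11-11.
Next gap: 14 days. 2026-11-11 + 14 days = 2026-11-25.
Next gap: 15 days. 2026-11-25 + 15 days = 2026-12-10.
Next gap: 16 days. 2026-12-10 + 16 days = 2026-12-26.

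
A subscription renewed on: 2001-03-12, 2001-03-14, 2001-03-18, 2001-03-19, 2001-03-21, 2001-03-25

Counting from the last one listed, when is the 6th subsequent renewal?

Every event lands on a Monday or Wednesday or Sunday (gaps cycle 2, 4, 1, 2, 4).
So the schedule is: every Monday, Wednesday and Sunday.
Next Monday: 2001-03-26.
Next Wednesday: 2001-03-28.
Next Sunday: 2001-04-01.
The following Monday is 2001-04-02.
The following Wednesday is 2001-04-04.
Next Sunday: 2001-04-08.

2001-04-08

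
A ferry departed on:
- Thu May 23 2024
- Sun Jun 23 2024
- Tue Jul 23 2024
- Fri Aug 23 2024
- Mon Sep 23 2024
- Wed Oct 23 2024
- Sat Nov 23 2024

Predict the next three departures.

Mon Dec 23 2024, Thu Jan 23 2025, Sun Feb 23 2025

The day-of-month is always 23 (31, 30, 31, 31, 30, 31 days between events).
So this recurs on the 23rd of each month.
December 2024: Mon Dec 23 2024.
January 2025: Thu Jan 23 2025.
February 2025: Sun Feb 23 2025.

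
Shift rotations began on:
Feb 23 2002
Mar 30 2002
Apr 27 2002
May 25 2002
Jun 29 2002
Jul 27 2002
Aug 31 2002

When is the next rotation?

Sep 28 2002

All Saturdays; the gaps (35, 28, 28, 35, 28, 35) vary with month length.
This is the last Saturday of each month.
September 2002 ends with Saturday Sep 28 2002.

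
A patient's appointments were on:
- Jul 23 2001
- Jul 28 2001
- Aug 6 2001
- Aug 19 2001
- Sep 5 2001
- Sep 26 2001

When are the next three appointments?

Oct 21 2001, Nov 19 2001, Dec 22 2001

The spacing grows by 4 each time: 5, 9, 13, 17, 21 days.
Next gap: 25 days. Sep 26 2001 + 25 days = Oct 21 2001.
Next gap: 29 days. Oct 21 2001 + 29 days = Nov 19 2001.
Next gap: 33 days. Nov 19 2001 + 33 days = Dec 22 2001.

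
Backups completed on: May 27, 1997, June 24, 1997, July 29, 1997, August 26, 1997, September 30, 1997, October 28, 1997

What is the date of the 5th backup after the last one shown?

March 31, 1998

These are Tuesdays with 28, 35, 28, 35, 28-day gaps.
Each is the final Tuesday of its month — July 29, 1997 is past the 28th, so '4th Tuesday' doesn't fit.
November 1997 ends with Tuesday November 25, 1997.
Last Tuesday of December 1997: December 30, 1997.
Last Tuesday of January 1998: January 27, 1998.
Last Tuesday of February 1998: February 24, 1998.
Last Tuesday of March 1998: March 31, 1998.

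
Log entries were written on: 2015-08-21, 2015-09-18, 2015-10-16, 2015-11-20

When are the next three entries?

2015-12-18, 2016-01-15, 2016-02-19

All dates are Fridays, 28, 28, 35 days apart.
Specifically, the 3rd Friday of each month.
December 2015 — 3rd Friday is 2015-12-18.
January 2016 — 3rd Friday is 2016-01-15.
February 2016 — 3rd Friday is 2016-02-19.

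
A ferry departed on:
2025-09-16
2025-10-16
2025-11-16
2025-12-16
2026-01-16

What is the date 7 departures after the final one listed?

2026-08-16

Gaps: 30, 31, 30, 31 days — not constant. Every event is on the 16th of the month.
Pattern: the 16th of each month.
Next: February 2026 → 2026-02-16.
Next: March 2026 → 2026-03-16.
Next: April 2026 → 2026-04-16.
Next: May 2026 → 2026-05-16.
June 2026: 2026-06-16.
Next: July 2026 → 2026-07-16.
Next: August 2026 → 2026-08-16.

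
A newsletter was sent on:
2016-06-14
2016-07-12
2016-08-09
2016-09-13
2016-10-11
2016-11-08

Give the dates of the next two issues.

Gaps: 28, 28, 35, 28, 28 days — a mix of 28 and 35. Every date is a Tuesday.
Each is the 2nd Tuesday of its month.
2nd Tuesday of December 2016: 2016-12-13.
2nd Tuesday of January 2017: 2017-01-10.

2016-12-13, 2017-01-10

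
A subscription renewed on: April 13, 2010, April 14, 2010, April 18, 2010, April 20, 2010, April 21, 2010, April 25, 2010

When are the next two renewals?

Every event lands on a Tuesday or Wednesday or Sunday (gaps cycle 1, 4, 2, 1, 4).
So the schedule is: every Tuesday, Wednesday and Sunday.
The following Tuesday is April 27, 2010.
Next Wednesday: April 28, 2010.

April 27, 2010; April 28, 2010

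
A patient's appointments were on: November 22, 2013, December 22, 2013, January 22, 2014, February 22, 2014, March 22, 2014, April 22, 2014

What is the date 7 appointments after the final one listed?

November 22, 2014

Gaps: 30, 31, 31, 28, 31 days — not constant. Every event is on the 22nd of the month.
Pattern: the 22nd of each month.
May 2014: May 22, 2014.
Next: June 2014 → June 22, 2014.
Next: July 2014 → July 22, 2014.
August 2014: August 22, 2014.
Next: September 2014 → September 22, 2014.
Next: October 2014 → October 22, 2014.
Next: November 2014 → November 22, 2014.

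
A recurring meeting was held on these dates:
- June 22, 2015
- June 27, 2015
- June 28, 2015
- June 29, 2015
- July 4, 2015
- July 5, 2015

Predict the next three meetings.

Every event lands on a Monday or Saturday or Sunday (gaps cycle 5, 1, 1, 5, 1).
So the schedule is: every Monday, Saturday and Sunday.
Next Monday: July 6, 2015.
Next Saturday: July 11, 2015.
Next Sunday: July 12, 2015.

July 6, 2015; July 11, 2015; July 12, 2015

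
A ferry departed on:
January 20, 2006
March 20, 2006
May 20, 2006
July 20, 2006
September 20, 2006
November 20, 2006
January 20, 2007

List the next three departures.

Gaps: 59, 61, 61, 62, 61, 61 days — not constant. Every event is on the 20th of the month.
Pattern: the 20th of every 2 months.
Next: March 2007 → March 20, 2007.
Next: May 2007 → May 20, 2007.
July 2007: July 20, 2007.

March 20, 2007; May 20, 2007; July 20, 2007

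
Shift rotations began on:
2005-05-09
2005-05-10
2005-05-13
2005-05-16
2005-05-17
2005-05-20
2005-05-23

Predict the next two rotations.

Every event lands on a Monday or Tuesday or Friday (gaps cycle 1, 3, 3, 1, 3, 3).
So the schedule is: every Monday, Tuesday and Friday.
The following Tuesday is 2005-05-24.
Next Friday: 2005-05-27.

2005-05-24, 2005-05-27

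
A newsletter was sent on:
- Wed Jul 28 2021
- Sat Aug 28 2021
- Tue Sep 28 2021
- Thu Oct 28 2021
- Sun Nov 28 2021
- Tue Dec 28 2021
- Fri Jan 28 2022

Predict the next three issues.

Gaps: 31, 31, 30, 31, 30, 31 days — not constant. Every event is on the 28th of the month.
Pattern: the 28th of each month.
Next: February 2022 → Mon Feb 28 2022.
Next: March 2022 → Mon Mar 28 2022.
April 2022: Thu Apr 28 2022.

Mon Feb 28 2022, Mon Mar 28 2022, Thu Apr 28 2022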